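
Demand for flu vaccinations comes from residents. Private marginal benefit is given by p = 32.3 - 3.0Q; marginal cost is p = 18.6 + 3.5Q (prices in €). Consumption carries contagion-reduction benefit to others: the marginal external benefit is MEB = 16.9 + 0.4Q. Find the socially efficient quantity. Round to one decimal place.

Q* = 5.0

Social marginal benefit = demand + MEB = 49.2 - 2.6Q.
Set SMB = MC: 49.2 - 2.6Q = 18.6 + 3.5Q → Q* = 5.0164.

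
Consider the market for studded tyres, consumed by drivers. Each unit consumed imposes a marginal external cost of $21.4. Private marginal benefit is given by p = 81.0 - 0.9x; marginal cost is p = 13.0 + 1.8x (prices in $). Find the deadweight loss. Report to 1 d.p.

DWL = $84.8

Market equilibrium (private): 13.0 + 1.8x = 81.0 - 0.9x → x_m = 25.1852.
Social marginal benefit = demand − MEC = 59.6 - 0.9x.
Set SMB = MC: 59.6 - 0.9x = 13.0 + 1.8x → x* = 17.2593.
Between x* and x_m the wedge MC − SMB runs linearly from 0 to MEC(x_m), so the loss is a triangle.
DWL = ½ × 7.9259 × 21.4000 = 84.8071.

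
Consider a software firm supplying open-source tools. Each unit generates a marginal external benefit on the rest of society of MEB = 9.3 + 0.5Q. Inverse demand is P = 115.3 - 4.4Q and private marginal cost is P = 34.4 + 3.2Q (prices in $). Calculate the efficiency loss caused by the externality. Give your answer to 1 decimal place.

DWL = $15.1

Market equilibrium (private): 34.4 + 3.2Q = 115.3 - 4.4Q → Q_m = 10.6447.
Social marginal cost = private MC − MEB = 25.1 + 2.7Q.
Set SMC = demand: 25.1 + 2.7Q = 115.3 - 4.4Q → Q* = 12.7042.
Between Q* and Q_m the wedge demand − SMC runs linearly from 0 to MEB(Q_m), so the loss is a triangle.
DWL = ½ × 2.0595 × 14.6224 = 15.0574.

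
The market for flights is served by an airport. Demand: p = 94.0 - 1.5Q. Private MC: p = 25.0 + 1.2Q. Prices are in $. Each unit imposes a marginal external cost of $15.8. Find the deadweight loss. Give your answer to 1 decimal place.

DWL = $46.2

Market equilibrium (private): 25.0 + 1.2Q = 94.0 - 1.5Q → Q_m = 25.5556.
Social marginal cost = private MC + MEC = 40.8 + 1.2Q.
Set SMC = demand: 40.8 + 1.2Q = 94.0 - 1.5Q → Q* = 19.7037.
The loss is the area between SMC and demand from Q* to Q_m; with linear curves that's a triangle of height MEC(Q_m).
DWL = ½ × 5.8519 × 15.8000 = 46.2300.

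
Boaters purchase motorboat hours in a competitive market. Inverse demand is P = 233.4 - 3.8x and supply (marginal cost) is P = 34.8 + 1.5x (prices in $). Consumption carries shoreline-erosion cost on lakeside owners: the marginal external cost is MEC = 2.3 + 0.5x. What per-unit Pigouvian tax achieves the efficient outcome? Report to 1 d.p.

Social marginal benefit = demand − MEC = 231.1 - 4.3x.
Set SMB = MC: 231.1 - 4.3x = 34.8 + 1.5x → x* = 33.8448.
The Pigouvian tax equals MEC at x*: 2.3 + 0.5×33.8448 = 19.2224.

tax = $19.2 per unit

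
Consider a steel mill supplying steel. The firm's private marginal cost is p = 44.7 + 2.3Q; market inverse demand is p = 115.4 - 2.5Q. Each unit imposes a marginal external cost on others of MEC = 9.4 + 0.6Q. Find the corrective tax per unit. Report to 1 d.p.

tax = 16.2 per unit

Social marginal cost = private MC + MEC = 54.1 + 2.9Q.
Set SMC = demand: 54.1 + 2.9Q = 115.4 - 2.5Q → Q* = 11.3519.
The Pigouvian tax equals MEC at Q*: 9.4 + 0.6×11.3519 = 16.2111.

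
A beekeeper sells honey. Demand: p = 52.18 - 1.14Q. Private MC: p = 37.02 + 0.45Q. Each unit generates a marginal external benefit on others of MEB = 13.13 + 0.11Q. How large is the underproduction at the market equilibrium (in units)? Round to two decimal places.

9.58 units

Market equilibrium (private): 37.02 + 0.45Q = 52.18 - 1.14Q → Q_m = 9.5346.
Social marginal cost = private MC − MEB = 23.89 + 0.34Q.
Set SMC = demand: 23.89 + 0.34Q = 52.18 - 1.14Q → Q* = 19.1149.
Gap = |9.5346 − 19.1149| = 9.5803.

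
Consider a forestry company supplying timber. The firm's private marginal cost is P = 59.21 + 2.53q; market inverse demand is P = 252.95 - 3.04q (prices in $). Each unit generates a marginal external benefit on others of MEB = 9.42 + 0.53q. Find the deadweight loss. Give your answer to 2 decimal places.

Market equilibrium (private): 59.21 + 2.53q = 252.95 - 3.04q → q_m = 34.7828.
Social marginal cost = private MC − MEB = 49.79 + 2.00q.
Set SMC = demand: 49.79 + 2.00q = 252.95 - 3.04q → q* = 40.3095.
Height of the DWL triangle at q_m is demand(q_m) − SMC(q_m) = MEB(q_m) = 27.8549.
DWL = ½ × 5.5267 × 27.8549 = 76.9728.

DWL = $76.97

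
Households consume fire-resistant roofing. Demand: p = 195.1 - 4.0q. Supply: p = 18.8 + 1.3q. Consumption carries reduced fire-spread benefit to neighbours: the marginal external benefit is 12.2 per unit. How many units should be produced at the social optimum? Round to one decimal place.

Social marginal benefit = demand + MEB = 207.3 - 4.0q.
Set SMB = MC: 207.3 - 4.0q = 18.8 + 1.3q → q* = 35.5660.

q* = 35.6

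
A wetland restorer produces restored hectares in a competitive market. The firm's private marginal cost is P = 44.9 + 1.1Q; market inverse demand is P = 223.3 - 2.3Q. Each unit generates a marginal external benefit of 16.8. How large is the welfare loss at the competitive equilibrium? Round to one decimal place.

DWL = 41.5

Market equilibrium (private): 44.9 + 1.1Q = 223.3 - 2.3Q → Q_m = 52.4706.
Social marginal cost = private MC − MEB = 28.1 + 1.1Q.
Set SMC = demand: 28.1 + 1.1Q = 223.3 - 2.3Q → Q* = 57.4118.
The welfare-loss triangle has base |Q_m − Q*| and height MEB(Q_m) (the vertical gap between SMC and demand is zero at Q* and MEB at Q_m).
DWL = ½ × 4.9412 × 16.8000 = 41.5061.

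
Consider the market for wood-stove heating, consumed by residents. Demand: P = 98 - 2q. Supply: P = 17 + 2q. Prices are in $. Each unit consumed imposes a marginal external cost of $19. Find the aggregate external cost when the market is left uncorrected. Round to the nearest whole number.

$385

Market equilibrium (private): 17 + 2q = 98 - 2q → q_m = 20.2500.
Total external cost = MEC × q_m = 19 × 20.2500 = 384.7500.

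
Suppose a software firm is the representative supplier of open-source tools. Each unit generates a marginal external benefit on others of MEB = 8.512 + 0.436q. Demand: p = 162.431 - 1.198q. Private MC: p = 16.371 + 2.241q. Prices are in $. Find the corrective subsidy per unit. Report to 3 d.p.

subsidy = $30.954 per unit

Social marginal cost = private MC − MEB = 7.859 + 1.805q.
Set SMC = demand: 7.859 + 1.805q = 162.431 - 1.198q → q* = 51.4725.
The Pigouvian subsidy equals MEB at q*: 8.512 + 0.436×51.4725 = 30.9540.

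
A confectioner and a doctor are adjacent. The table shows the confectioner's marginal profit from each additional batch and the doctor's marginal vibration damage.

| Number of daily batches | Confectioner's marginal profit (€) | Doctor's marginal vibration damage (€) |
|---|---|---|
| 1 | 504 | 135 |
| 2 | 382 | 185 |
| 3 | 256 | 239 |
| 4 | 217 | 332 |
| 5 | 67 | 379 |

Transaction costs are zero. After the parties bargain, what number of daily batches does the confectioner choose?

3

Bargaining reaches the level where marginal profit last exceeds marginal vibration damage.
That holds through level 3 (256 ≥ 239) but not at 4 (217 < 332).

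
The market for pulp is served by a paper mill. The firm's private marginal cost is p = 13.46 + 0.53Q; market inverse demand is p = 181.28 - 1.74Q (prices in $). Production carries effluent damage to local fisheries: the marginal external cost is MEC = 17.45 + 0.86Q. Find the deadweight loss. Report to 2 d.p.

Market equilibrium (private): 13.46 + 0.53Q = 181.28 - 1.74Q → Q_m = 73.9295.
Social marginal cost = private MC + MEC = 30.91 + 1.39Q.
Set SMC = demand: 30.91 + 1.39Q = 181.28 - 1.74Q → Q* = 48.0415.
Between Q* and Q_m the wedge SMC − demand runs linearly from 0 to MEC(Q_m), so the loss is a triangle.
DWL = ½ × 25.8880 × 81.0294 = 1048.8446.

DWL = $1048.84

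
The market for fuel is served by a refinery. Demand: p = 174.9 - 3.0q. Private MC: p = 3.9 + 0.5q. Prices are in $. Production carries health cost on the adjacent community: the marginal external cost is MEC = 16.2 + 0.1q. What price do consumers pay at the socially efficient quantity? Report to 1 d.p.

Social marginal cost = private MC + MEC = 20.1 + 0.6q.
Set SMC = demand: 20.1 + 0.6q = 174.9 - 3.0q → q* = 43.0000.
Consumer price on the demand curve at q*: 174.9 − 3.0×43.0000 = 45.9000.

P = $45.9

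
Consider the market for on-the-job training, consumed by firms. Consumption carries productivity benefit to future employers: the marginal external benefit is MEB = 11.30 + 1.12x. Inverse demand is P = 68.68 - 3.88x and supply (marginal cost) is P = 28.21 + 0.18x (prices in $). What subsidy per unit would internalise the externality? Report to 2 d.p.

Social marginal benefit = demand + MEB = 79.98 - 2.76x.
Set SMB = MC: 79.98 - 2.76x = 28.21 + 0.18x → x* = 17.6088.
The Pigouvian subsidy equals MEB at x*: 11.30 + 1.12×17.6088 = 31.0219.

subsidy = $31.02 per unit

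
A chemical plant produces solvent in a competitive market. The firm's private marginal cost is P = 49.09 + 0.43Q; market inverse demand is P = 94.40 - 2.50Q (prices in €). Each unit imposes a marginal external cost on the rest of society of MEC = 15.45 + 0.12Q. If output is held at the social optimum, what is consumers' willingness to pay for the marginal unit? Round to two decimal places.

P = €69.92

Social marginal cost = private MC + MEC = 64.54 + 0.55Q.
Set SMC = demand: 64.54 + 0.55Q = 94.40 - 2.50Q → Q* = 9.7902.
Consumer price on the demand curve at Q*: 94.40 − 2.50×9.7902 = 69.9245.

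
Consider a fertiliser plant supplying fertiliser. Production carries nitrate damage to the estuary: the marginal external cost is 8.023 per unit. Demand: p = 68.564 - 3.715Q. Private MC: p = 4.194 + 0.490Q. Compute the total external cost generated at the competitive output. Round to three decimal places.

Market equilibrium (private): 4.194 + 0.490Q = 68.564 - 3.715Q → Q_m = 15.3080.
Total external cost = MEC × Q_m = 8.023 × 15.3080 = 122.8161.

122.816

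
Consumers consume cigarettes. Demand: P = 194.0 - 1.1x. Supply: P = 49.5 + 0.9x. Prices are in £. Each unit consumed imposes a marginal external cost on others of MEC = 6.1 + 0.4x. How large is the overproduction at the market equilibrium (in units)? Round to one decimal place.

Market equilibrium (private): 49.5 + 0.9x = 194.0 - 1.1x → x_m = 72.2500.
Social marginal benefit = demand − MEC = 187.9 - 1.5x.
Set SMB = MC: 187.9 - 1.5x = 49.5 + 0.9x → x* = 57.6667.
Gap = |72.2500 − 57.6667| = 14.5833.

14.6 units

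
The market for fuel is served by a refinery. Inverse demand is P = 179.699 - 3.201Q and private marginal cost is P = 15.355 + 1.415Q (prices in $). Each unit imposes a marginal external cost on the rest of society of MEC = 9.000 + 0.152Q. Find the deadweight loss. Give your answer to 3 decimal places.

Market equilibrium (private): 15.355 + 1.415Q = 179.699 - 3.201Q → Q_m = 35.6031.
Social marginal cost = private MC + MEC = 24.355 + 1.567Q.
Set SMC = demand: 24.355 + 1.567Q = 179.699 - 3.201Q → Q* = 32.5805.
Height of the DWL triangle at Q_m is SMC(Q_m) − demand(Q_m) = MEC(Q_m) = 14.4117.
DWL = ½ × 3.0226 × 14.4117 = 21.7804.

DWL = $21.780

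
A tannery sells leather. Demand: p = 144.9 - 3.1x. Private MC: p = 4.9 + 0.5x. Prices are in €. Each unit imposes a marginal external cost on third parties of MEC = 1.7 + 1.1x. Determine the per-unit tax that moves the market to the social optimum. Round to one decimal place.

tax = €34.1 per unit

Social marginal cost = private MC + MEC = 6.6 + 1.6x.
Set SMC = demand: 6.6 + 1.6x = 144.9 - 3.1x → x* = 29.4255.
The Pigouvian tax equals MEC at x*: 1.7 + 1.1×29.4255 = 34.0681.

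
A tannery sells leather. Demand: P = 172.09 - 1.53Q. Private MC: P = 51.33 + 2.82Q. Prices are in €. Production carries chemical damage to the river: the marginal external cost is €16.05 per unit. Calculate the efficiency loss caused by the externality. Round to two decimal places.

DWL = €29.61

Market equilibrium (private): 51.33 + 2.82Q = 172.09 - 1.53Q → Q_m = 27.7609.
Social marginal cost = private MC + MEC = 67.38 + 2.82Q.
Set SMC = demand: 67.38 + 2.82Q = 172.09 - 1.53Q → Q* = 24.0713.
The welfare-loss triangle has base |Q_m − Q*| and height MEC(Q_m) (the vertical gap between SMC and demand is zero at Q* and MEC at Q_m).
DWL = ½ × 3.6896 × 16.0500 = 29.6090.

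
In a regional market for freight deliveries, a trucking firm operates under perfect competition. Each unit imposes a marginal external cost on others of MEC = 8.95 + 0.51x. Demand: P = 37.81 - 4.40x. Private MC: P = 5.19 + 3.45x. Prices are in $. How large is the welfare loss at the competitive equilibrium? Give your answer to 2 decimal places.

DWL = $7.33

Market equilibrium (private): 5.19 + 3.45x = 37.81 - 4.40x → x_m = 4.1554.
Social marginal cost = private MC + MEC = 14.14 + 3.96x.
Set SMC = demand: 14.14 + 3.96x = 37.81 - 4.40x → x* = 2.8313.
The loss is the area between SMC and demand from x* to x_m; with linear curves that's a triangle of height MEC(x_m).
DWL = ½ × 1.3241 × 11.0693 = 7.3284.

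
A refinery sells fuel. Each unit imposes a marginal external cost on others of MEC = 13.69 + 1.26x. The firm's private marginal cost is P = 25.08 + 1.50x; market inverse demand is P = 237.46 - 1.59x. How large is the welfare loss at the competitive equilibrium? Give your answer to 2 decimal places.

Market equilibrium (private): 25.08 + 1.50x = 237.46 - 1.59x → x_m = 68.7314.
Social marginal cost = private MC + MEC = 38.77 + 2.76x.
Set SMC = demand: 38.77 + 2.76x = 237.46 - 1.59x → x* = 45.6759.
The welfare-loss triangle has base |x_m − x*| and height MEC(x_m) (the vertical gap between SMC and demand is zero at x* and MEC at x_m).
DWL = ½ × 23.0555 × 100.2916 = 1156.1365.

DWL = 1156.14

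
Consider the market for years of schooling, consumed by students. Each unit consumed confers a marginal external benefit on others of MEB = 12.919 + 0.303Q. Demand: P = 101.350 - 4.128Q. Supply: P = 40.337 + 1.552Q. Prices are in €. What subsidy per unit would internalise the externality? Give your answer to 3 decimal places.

subsidy = €17.085 per unit

Social marginal benefit = demand + MEB = 114.269 - 3.825Q.
Set SMB = MC: 114.269 - 3.825Q = 40.337 + 1.552Q → Q* = 13.7497.
The Pigouvian subsidy equals MEB at Q*: 12.919 + 0.303×13.7497 = 17.0852.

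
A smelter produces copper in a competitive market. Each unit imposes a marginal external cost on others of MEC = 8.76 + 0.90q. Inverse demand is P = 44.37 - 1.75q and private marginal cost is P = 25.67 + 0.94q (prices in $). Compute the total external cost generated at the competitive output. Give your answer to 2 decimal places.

Market equilibrium (private): 25.67 + 0.94q = 44.37 - 1.75q → q_m = 6.9517.
Total external cost = ∫₀^{q_m} (8.76 + 0.90q) dq = 8.76×6.9517 + ½×0.90×6.9517² = 82.6437.

$82.64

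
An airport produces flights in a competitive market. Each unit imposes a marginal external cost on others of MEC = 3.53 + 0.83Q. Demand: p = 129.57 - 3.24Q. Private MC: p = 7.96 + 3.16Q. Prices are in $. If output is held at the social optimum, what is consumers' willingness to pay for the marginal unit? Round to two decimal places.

Social marginal cost = private MC + MEC = 11.49 + 3.99Q.
Set SMC = demand: 11.49 + 3.99Q = 129.57 - 3.24Q → Q* = 16.3320.
Consumer price on the demand curve at Q*: 129.57 − 3.24×16.3320 = 76.6543.

P = $76.65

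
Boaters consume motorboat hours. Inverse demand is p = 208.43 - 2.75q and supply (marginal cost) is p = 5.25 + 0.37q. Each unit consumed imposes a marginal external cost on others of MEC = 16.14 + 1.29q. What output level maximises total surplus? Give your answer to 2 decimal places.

q* = 42.41

Social marginal benefit = demand − MEC = 192.29 - 4.04q.
Set SMB = MC: 192.29 - 4.04q = 5.25 + 0.37q → q* = 42.4127.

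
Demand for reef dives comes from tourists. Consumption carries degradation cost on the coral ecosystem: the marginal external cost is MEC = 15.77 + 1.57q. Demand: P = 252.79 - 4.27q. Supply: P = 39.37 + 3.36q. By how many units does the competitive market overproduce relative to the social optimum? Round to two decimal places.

6.49 units

Market equilibrium (private): 39.37 + 3.36q = 252.79 - 4.27q → q_m = 27.9712.
Social marginal benefit = demand − MEC = 237.02 - 5.84q.
Set SMB = MC: 237.02 - 5.84q = 39.37 + 3.36q → q* = 21.4837.
Gap = |27.9712 − 21.4837| = 6.4875.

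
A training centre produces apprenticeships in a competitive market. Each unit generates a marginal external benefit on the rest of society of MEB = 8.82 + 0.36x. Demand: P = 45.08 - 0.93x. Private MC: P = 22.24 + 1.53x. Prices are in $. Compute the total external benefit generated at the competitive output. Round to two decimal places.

Market equilibrium (private): 22.24 + 1.53x = 45.08 - 0.93x → x_m = 9.2846.
Total external benefit = ∫₀^{x_m} (8.82 + 0.36x) dx = 8.82×9.2846 + ½×0.36×9.2846² = 97.4069.

$97.41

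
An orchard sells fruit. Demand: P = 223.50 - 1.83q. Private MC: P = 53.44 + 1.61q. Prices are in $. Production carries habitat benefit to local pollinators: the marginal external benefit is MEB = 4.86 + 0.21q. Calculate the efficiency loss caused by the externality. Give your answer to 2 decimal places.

DWL = $35.96

Market equilibrium (private): 53.44 + 1.61q = 223.50 - 1.83q → q_m = 49.4360.
Social marginal cost = private MC − MEB = 48.58 + 1.40q.
Set SMC = demand: 48.58 + 1.40q = 223.50 - 1.83q → q* = 54.1548.
Between q* and q_m the wedge demand − SMC runs linearly from 0 to MEB(q_m), so the loss is a triangle.
DWL = ½ × 4.7188 × 15.2416 = 35.9610.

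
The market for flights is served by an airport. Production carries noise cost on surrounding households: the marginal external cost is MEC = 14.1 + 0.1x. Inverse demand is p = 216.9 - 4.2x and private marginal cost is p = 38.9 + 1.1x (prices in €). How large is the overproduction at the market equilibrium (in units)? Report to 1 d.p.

3.2 units

Market equilibrium (private): 38.9 + 1.1x = 216.9 - 4.2x → x_m = 33.5849.
Social marginal cost = private MC + MEC = 53.0 + 1.2x.
Set SMC = demand: 53.0 + 1.2x = 216.9 - 4.2x → x* = 30.3519.
Gap = |33.5849 − 30.3519| = 3.2330.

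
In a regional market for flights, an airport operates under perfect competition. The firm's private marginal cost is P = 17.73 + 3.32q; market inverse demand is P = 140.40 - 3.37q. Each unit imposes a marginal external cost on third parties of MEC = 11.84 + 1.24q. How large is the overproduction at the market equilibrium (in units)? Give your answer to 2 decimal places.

Market equilibrium (private): 17.73 + 3.32q = 140.40 - 3.37q → q_m = 18.3363.
Social marginal cost = private MC + MEC = 29.57 + 4.56q.
Set SMC = demand: 29.57 + 4.56q = 140.40 - 3.37q → q* = 13.9760.
Gap = |18.3363 − 13.9760| = 4.3603.

4.36 units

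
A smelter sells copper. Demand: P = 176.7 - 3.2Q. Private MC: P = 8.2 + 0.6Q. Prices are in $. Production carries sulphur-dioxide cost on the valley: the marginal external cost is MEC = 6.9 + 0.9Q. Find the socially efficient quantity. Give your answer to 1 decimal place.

Q* = 34.4

Social marginal cost = private MC + MEC = 15.1 + 1.5Q.
Set SMC = demand: 15.1 + 1.5Q = 176.7 - 3.2Q → Q* = 34.3830.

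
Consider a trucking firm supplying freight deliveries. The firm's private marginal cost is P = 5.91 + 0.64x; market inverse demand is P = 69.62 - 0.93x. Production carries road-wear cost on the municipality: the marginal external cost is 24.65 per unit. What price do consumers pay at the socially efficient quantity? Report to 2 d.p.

Social marginal cost = private MC + MEC = 30.56 + 0.64x.
Set SMC = demand: 30.56 + 0.64x = 69.62 - 0.93x → x* = 24.8790.
Consumer price on the demand curve at x*: 69.62 − 0.93×24.8790 = 46.4825.

P = 46.48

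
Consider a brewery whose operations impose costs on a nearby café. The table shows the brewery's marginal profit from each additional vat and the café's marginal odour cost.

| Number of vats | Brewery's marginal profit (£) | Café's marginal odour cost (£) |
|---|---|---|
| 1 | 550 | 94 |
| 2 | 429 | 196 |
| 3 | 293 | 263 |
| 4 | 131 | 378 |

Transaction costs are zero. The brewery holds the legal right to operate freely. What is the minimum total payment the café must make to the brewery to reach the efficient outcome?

Left alone the brewery would choose level 4 (marginal profit stays positive).
Efficient level: k* = 3 (marginal profit ≥ marginal odour cost through 3).
The café must at least cover the brewery's forgone profit from cutting 4→3: 131 = 131.

£131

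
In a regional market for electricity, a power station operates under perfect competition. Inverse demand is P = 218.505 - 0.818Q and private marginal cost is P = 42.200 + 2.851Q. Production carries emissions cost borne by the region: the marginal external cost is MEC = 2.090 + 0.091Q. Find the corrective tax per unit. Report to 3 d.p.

Social marginal cost = private MC + MEC = 44.290 + 2.942Q.
Set SMC = demand: 44.290 + 2.942Q = 218.505 - 0.818Q → Q* = 46.3338.
The Pigouvian tax equals MEC at Q*: 2.090 + 0.091×46.3338 = 6.3064.

tax = 6.306 per unit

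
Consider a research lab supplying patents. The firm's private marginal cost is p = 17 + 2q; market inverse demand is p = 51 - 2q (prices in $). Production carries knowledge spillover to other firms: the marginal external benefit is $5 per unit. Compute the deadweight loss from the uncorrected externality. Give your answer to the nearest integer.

DWL = $3

Market equilibrium (private): 17 + 2q = 51 - 2q → q_m = 8.5000.
Social marginal cost = private MC − MEB = 12 + 2q.
Set SMC = demand: 12 + 2q = 51 - 2q → q* = 9.7500.
Height of the DWL triangle at q_m is demand(q_m) − SMC(q_m) = MEB(q_m) = 5.0000.
DWL = ½ × 1.2500 × 5.0000 = 3.1250.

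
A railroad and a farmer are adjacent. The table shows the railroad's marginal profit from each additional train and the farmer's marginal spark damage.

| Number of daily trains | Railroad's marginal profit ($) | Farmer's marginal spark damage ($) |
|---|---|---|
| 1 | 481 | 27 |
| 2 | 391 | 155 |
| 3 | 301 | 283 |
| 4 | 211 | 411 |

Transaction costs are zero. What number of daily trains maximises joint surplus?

Bargaining reaches the level where marginal profit last exceeds marginal spark damage.
That holds through level 3 (301 ≥ 283) but not at 4 (211 < 411).

3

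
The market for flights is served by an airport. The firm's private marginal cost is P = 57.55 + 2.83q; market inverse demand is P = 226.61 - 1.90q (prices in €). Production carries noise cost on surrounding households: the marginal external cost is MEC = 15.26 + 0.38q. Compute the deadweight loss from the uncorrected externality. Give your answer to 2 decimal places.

DWL = €81.40

Market equilibrium (private): 57.55 + 2.83q = 226.61 - 1.90q → q_m = 35.7421.
Social marginal cost = private MC + MEC = 72.81 + 3.21q.
Set SMC = demand: 72.81 + 3.21q = 226.61 - 1.90q → q* = 30.0978.
Between q* and q_m the wedge SMC − demand runs linearly from 0 to MEC(q_m), so the loss is a triangle.
DWL = ½ × 5.6443 × 28.8420 = 81.3965.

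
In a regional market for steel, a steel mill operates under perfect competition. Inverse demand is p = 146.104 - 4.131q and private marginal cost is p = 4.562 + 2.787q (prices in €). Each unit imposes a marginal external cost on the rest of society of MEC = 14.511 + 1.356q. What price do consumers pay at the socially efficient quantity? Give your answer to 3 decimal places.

P = €82.681

Social marginal cost = private MC + MEC = 19.073 + 4.143q.
Set SMC = demand: 19.073 + 4.143q = 146.104 - 4.131q → q* = 15.3530.
Consumer price on the demand curve at q*: 146.104 − 4.131×15.3530 = 82.6808.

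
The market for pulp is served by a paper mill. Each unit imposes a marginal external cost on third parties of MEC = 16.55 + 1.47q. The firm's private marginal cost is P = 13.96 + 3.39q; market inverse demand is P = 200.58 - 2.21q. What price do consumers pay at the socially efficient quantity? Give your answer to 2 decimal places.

P = 147.42

Social marginal cost = private MC + MEC = 30.51 + 4.86q.
Set SMC = demand: 30.51 + 4.86q = 200.58 - 2.21q → q* = 24.0552.
Consumer price on the demand curve at q*: 200.58 − 2.21×24.0552 = 147.4180.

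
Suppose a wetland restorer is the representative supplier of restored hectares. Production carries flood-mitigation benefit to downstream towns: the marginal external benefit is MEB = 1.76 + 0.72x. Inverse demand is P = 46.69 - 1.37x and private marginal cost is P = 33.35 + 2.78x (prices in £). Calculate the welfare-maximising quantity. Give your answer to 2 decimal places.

x* = 4.40

Social marginal cost = private MC − MEB = 31.59 + 2.06x.
Set SMC = demand: 31.59 + 2.06x = 46.69 - 1.37x → x* = 4.4023.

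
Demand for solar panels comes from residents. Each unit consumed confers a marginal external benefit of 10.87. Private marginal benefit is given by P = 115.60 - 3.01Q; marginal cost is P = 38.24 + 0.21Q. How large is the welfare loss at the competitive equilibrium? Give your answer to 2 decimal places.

DWL = 18.35

Market equilibrium (private): 38.24 + 0.21Q = 115.60 - 3.01Q → Q_m = 24.0248.
Social marginal benefit = demand + MEB = 126.47 - 3.01Q.
Set SMB = MC: 126.47 - 3.01Q = 38.24 + 0.21Q → Q* = 27.4006.
Between Q* and Q_m the wedge SMB − MC runs linearly from 0 to MEB(Q_m), so the loss is a triangle.
DWL = ½ × 3.3758 × 10.8700 = 18.3475.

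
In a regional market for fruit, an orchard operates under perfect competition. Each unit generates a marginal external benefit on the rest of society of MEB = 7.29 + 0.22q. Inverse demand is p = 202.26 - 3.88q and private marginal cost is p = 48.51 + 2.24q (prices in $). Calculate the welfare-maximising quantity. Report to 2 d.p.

Social marginal cost = private MC − MEB = 41.22 + 2.02q.
Set SMC = demand: 41.22 + 2.02q = 202.26 - 3.88q → q* = 27.2949.

q* = 27.29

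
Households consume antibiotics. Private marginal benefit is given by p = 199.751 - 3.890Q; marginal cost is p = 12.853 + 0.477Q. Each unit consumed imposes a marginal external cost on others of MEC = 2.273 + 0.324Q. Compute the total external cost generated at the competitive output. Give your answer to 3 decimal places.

Market equilibrium (private): 12.853 + 0.477Q = 199.751 - 3.890Q → Q_m = 42.7978.
Total external cost = ∫₀^{Q_m} (2.273 + 0.324Q) dQ = 2.273×42.7978 + ½×0.324×42.7978² = 394.0070.

394.007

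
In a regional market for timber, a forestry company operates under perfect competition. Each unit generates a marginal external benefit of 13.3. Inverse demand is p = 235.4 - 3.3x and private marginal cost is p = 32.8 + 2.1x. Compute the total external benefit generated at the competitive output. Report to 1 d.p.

Market equilibrium (private): 32.8 + 2.1x = 235.4 - 3.3x → x_m = 37.5185.
Total external benefit = MEB × x_m = 13.3 × 37.5185 = 498.9961.

499.0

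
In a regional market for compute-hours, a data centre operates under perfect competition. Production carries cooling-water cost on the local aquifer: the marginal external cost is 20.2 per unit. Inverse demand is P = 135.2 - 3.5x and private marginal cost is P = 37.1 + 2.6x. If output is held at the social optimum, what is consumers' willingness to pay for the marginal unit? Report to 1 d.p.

Social marginal cost = private MC + MEC = 57.3 + 2.6x.
Set SMC = demand: 57.3 + 2.6x = 135.2 - 3.5x → x* = 12.7705.
Consumer price on the demand curve at x*: 135.2 − 3.5×12.7705 = 90.5033.

P = 90.5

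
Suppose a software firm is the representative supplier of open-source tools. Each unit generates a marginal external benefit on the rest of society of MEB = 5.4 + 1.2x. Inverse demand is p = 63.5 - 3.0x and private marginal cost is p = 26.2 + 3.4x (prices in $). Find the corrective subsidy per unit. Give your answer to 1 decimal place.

Social marginal cost = private MC − MEB = 20.8 + 2.2x.
Set SMC = demand: 20.8 + 2.2x = 63.5 - 3.0x → x* = 8.2115.
The Pigouvian subsidy equals MEB at x*: 5.4 + 1.2×8.2115 = 15.2538.

subsidy = $15.3 per unit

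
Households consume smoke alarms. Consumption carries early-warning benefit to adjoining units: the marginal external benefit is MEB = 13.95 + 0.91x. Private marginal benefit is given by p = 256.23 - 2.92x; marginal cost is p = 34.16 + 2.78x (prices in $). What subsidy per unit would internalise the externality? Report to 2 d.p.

Social marginal benefit = demand + MEB = 270.18 - 2.01x.
Set SMB = MC: 270.18 - 2.01x = 34.16 + 2.78x → x* = 49.2735.
The Pigouvian subsidy equals MEB at x*: 13.95 + 0.91×49.2735 = 58.7889.

subsidy = $58.79 per unit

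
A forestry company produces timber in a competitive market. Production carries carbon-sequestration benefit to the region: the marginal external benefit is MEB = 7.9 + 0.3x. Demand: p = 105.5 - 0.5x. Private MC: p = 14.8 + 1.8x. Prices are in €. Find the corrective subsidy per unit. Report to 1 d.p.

Social marginal cost = private MC − MEB = 6.9 + 1.5x.
Set SMC = demand: 6.9 + 1.5x = 105.5 - 0.5x → x* = 49.3000.
The Pigouvian subsidy equals MEB at x*: 7.9 + 0.3×49.3000 = 22.6900.

subsidy = €22.7 per unit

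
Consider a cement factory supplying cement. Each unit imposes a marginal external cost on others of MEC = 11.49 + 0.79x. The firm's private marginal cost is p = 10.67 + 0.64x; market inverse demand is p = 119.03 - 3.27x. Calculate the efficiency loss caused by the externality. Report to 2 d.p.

Market equilibrium (private): 10.67 + 0.64x = 119.03 - 3.27x → x_m = 27.7136.
Social marginal cost = private MC + MEC = 22.16 + 1.43x.
Set SMC = demand: 22.16 + 1.43x = 119.03 - 3.27x → x* = 20.6106.
Height of the DWL triangle at x_m is SMC(x_m) − demand(x_m) = MEC(x_m) = 33.3837.
DWL = ½ × 7.1030 × 33.3837 = 118.5622.

DWL = 118.56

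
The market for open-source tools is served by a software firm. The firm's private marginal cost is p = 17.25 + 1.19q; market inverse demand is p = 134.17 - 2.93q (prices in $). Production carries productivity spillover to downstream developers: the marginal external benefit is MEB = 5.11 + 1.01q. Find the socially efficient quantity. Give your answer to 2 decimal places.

Social marginal cost = private MC − MEB = 12.14 + 0.18q.
Set SMC = demand: 12.14 + 0.18q = 134.17 - 2.93q → q* = 39.2379.

q* = 39.24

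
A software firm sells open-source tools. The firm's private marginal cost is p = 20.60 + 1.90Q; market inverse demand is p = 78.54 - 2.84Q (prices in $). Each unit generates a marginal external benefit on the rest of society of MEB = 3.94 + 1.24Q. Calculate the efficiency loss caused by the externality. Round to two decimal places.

Market equilibrium (private): 20.60 + 1.90Q = 78.54 - 2.84Q → Q_m = 12.2236.
Social marginal cost = private MC − MEB = 16.66 + 0.66Q.
Set SMC = demand: 16.66 + 0.66Q = 78.54 - 2.84Q → Q* = 17.6800.
The loss is the area between SMC and demand from Q* to Q_m; with linear curves that's a triangle of height MEB(Q_m).
DWL = ½ × 5.4564 × 19.0973 = 52.1013.

DWL = $52.10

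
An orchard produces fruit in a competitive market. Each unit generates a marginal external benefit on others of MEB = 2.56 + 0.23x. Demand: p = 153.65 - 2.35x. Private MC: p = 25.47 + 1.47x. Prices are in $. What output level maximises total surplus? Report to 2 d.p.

Social marginal cost = private MC − MEB = 22.91 + 1.24x.
Set SMC = demand: 22.91 + 1.24x = 153.65 - 2.35x → x* = 36.4178.

x* = 36.42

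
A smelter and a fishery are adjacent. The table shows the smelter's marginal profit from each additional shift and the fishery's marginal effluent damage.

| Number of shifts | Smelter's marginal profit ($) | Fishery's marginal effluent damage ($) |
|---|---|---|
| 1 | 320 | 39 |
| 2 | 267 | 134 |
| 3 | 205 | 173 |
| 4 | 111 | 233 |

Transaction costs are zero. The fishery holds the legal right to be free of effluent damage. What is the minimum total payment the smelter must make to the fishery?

$346

Efficient level: marginal profit ≥ marginal effluent damage through level 3, so k* = 3.
With the fishery holding the right, the smelter must at least compensate total damage at k*: 39 + 134 + 173 = 346.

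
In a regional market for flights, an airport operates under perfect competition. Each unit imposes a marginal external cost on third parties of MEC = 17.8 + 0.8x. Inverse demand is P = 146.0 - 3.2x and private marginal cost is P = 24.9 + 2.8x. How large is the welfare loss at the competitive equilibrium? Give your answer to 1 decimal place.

Market equilibrium (private): 24.9 + 2.8x = 146.0 - 3.2x → x_m = 20.1833.
Social marginal cost = private MC + MEC = 42.7 + 3.6x.
Set SMC = demand: 42.7 + 3.6x = 146.0 - 3.2x → x* = 15.1912.
The loss is the area between SMC and demand from x* to x_m; with linear curves that's a triangle of height MEC(x_m).
DWL = ½ × 4.9921 × 33.9467 = 84.7327.

DWL = 84.7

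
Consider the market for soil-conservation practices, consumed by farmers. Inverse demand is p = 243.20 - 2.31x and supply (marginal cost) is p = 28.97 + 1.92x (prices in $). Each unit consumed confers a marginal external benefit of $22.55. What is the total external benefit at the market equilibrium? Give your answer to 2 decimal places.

Market equilibrium (private): 28.97 + 1.92x = 243.20 - 2.31x → x_m = 50.6454.
Total external benefit = MEB × x_m = 22.55 × 50.6454 = 1142.0538.

$1142.05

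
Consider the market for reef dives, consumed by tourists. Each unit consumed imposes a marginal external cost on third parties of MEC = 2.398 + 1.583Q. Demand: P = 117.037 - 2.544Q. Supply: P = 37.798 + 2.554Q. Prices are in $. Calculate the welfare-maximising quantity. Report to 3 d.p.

Social marginal benefit = demand − MEC = 114.639 - 4.127Q.
Set SMB = MC: 114.639 - 4.127Q = 37.798 + 2.554Q → Q* = 11.5014.

Q* = 11.501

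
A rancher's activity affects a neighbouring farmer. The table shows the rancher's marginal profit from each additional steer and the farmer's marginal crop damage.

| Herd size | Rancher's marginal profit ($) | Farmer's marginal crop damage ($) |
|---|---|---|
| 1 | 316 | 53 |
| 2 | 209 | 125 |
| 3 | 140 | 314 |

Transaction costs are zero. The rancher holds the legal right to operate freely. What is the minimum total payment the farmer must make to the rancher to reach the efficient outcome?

Left alone the rancher would choose level 3 (marginal profit stays positive).
Efficient level: k* = 2 (marginal profit ≥ marginal crop damage through 2).
The farmer must at least cover the rancher's forgone profit from cutting 3→2: 140 = 140.

$140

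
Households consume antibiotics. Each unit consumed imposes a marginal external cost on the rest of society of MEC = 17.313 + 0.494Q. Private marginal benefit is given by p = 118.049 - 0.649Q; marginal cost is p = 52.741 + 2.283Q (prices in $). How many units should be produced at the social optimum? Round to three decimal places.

Social marginal benefit = demand − MEC = 100.736 - 1.143Q.
Set SMB = MC: 100.736 - 1.143Q = 52.741 + 2.283Q → Q* = 14.0090.

Q* = 14.009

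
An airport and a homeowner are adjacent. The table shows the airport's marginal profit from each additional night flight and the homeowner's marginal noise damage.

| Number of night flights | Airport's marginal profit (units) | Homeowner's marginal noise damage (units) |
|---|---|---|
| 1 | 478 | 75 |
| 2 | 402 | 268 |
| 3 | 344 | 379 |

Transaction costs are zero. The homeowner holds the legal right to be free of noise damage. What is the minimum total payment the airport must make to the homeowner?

Efficient level: marginal profit ≥ marginal noise damage through level 2, so k* = 2.
With the homeowner holding the right, the airport must at least compensate total damage at k*: 75 + 268 = 343.

343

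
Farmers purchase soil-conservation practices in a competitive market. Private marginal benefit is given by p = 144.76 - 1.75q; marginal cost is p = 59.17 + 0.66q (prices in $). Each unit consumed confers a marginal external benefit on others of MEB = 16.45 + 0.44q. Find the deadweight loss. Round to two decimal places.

Market equilibrium (private): 59.17 + 0.66q = 144.76 - 1.75q → q_m = 35.5145.
Social marginal benefit = demand + MEB = 161.21 - 1.31q.
Set SMB = MC: 161.21 - 1.31q = 59.17 + 0.66q → q* = 51.7970.
Height of the DWL triangle at q_m is SMB(q_m) − MC(q_m) = MEB(q_m) = 32.0764.
DWL = ½ × 16.2825 × 32.0764 = 261.1420.

DWL = $261.14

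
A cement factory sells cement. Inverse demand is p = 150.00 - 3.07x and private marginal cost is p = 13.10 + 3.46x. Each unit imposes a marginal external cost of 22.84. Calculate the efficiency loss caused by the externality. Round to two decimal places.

DWL = 39.94

Market equilibrium (private): 13.10 + 3.46x = 150.00 - 3.07x → x_m = 20.9648.
Social marginal cost = private MC + MEC = 35.94 + 3.46x.
Set SMC = demand: 35.94 + 3.46x = 150.00 - 3.07x → x* = 17.4671.
The loss is the area between SMC and demand from x* to x_m; with linear curves that's a triangle of height MEC(x_m).
DWL = ½ × 3.4977 × 22.8400 = 39.9437.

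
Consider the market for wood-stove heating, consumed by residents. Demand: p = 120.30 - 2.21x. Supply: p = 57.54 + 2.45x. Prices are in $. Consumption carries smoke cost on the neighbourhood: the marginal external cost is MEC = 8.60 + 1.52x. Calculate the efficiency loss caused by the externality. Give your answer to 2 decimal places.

Market equilibrium (private): 57.54 + 2.45x = 120.30 - 2.21x → x_m = 13.4678.
Social marginal benefit = demand − MEC = 111.70 - 3.73x.
Set SMB = MC: 111.70 - 3.73x = 57.54 + 2.45x → x* = 8.7638.
Height of the DWL triangle at x_m is MC(x_m) − SMB(x_m) = MEC(x_m) = 29.0711.
DWL = ½ × 4.7040 × 29.0711 = 68.3752.

DWL = $68.38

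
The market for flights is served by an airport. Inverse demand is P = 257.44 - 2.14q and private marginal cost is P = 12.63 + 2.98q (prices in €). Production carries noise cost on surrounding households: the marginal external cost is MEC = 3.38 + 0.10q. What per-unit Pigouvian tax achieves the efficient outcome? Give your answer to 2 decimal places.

Social marginal cost = private MC + MEC = 16.01 + 3.08q.
Set SMC = demand: 16.01 + 3.08q = 257.44 - 2.14q → q* = 46.2510.
The Pigouvian tax equals MEC at q*: 3.38 + 0.10×46.2510 = 8.0051.

tax = €8.01 per unit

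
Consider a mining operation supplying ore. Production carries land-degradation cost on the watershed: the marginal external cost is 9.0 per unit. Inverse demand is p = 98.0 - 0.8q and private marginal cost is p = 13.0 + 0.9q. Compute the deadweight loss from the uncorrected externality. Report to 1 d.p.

DWL = 23.8

Market equilibrium (private): 13.0 + 0.9q = 98.0 - 0.8q → q_m = 50.0000.
Social marginal cost = private MC + MEC = 22.0 + 0.9q.
Set SMC = demand: 22.0 + 0.9q = 98.0 - 0.8q → q* = 44.7059.
The welfare-loss triangle has base |q_m − q*| and height MEC(q_m) (the vertical gap between SMC and demand is zero at q* and MEC at q_m).
DWL = ½ × 5.2941 × 9.0000 = 23.8235.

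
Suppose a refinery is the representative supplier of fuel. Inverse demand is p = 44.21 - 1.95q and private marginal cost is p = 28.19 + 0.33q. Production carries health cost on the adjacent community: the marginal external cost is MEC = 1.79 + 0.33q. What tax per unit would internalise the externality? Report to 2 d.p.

tax = 3.59 per unit

Social marginal cost = private MC + MEC = 29.98 + 0.66q.
Set SMC = demand: 29.98 + 0.66q = 44.21 - 1.95q → q* = 5.4521.
The Pigouvian tax equals MEC at q*: 1.79 + 0.33×5.4521 = 3.5892.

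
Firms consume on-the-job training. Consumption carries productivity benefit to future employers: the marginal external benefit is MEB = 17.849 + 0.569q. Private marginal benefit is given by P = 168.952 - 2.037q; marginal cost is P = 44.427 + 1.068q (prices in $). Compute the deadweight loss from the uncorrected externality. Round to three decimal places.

DWL = $326.091

Market equilibrium (private): 44.427 + 1.068q = 168.952 - 2.037q → q_m = 40.1047.
Social marginal benefit = demand + MEB = 186.801 - 1.468q.
Set SMB = MC: 186.801 - 1.468q = 44.427 + 1.068q → q* = 56.1412.
Height of the DWL triangle at q_m is SMB(q_m) − MC(q_m) = MEB(q_m) = 40.6686.
DWL = ½ × 16.0365 × 40.6686 = 326.0910.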